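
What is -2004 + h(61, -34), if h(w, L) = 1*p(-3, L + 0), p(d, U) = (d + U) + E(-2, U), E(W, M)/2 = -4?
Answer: -2049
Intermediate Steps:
E(W, M) = -8 (E(W, M) = 2*(-4) = -8)
p(d, U) = -8 + U + d (p(d, U) = (d + U) - 8 = (U + d) - 8 = -8 + U + d)
h(w, L) = -11 + L (h(w, L) = 1*(-8 + (L + 0) - 3) = 1*(-8 + L - 3) = 1*(-11 + L) = -11 + L)
-2004 + h(61, -34) = -2004 + (-11 - 34) = -2004 - 45 = -2049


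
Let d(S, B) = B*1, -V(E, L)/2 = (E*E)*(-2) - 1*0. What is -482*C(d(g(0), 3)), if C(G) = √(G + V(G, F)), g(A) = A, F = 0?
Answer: -482*√39 ≈ -3010.1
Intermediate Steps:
V(E, L) = 4*E² (V(E, L) = -2*((E*E)*(-2) - 1*0) = -2*(E²*(-2) + 0) = -2*(-2*E² + 0) = -(-4)*E² = 4*E²)
d(S, B) = B
C(G) = √(G + 4*G²)
-482*C(d(g(0), 3)) = -482*√3*√(1 + 4*3) = -482*√3*√(1 + 12) = -482*√39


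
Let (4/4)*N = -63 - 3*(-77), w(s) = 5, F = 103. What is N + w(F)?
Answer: 173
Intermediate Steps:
N = 168 (N = -63 - 3*(-77) = -63 + 231 = 168)
N + w(F) = 168 + 5 = 173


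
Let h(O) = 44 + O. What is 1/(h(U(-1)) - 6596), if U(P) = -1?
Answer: -1/6553 ≈ -0.00015260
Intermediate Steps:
1/(h(U(-1)) - 6596) = 1/((44 - 1) - 6596) = 1/(43 - 6596) = 1/(-6553) = -1/6553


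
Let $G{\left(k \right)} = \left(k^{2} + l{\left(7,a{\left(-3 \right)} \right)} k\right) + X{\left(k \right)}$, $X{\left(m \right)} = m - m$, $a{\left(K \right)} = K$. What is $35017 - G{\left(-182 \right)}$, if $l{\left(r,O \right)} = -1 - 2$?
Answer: $1347$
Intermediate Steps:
$l{\left(r,O \right)} = -3$
$X{\left(m \right)} = 0$
$G{\left(k \right)} = k^{2} - 3 k$ ($G{\left(k \right)} = \left(k^{2} - 3 k\right) + 0 = k^{2} - 3 k$)
$35017 - G{\left(-182 \right)} = 35017 - - 182 \left(-3 - 182\right) = 35017 - \left(-182\right) \left(-185\right) = 35017 - 33670 = 1347$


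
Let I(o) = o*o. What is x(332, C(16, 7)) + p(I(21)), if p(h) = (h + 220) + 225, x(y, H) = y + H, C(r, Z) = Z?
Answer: 1225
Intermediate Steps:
x(y, H) = H + y
I(o) = o²
p(h) = 445 + h (p(h) = (220 + h) + 225 = 445 + h)
x(332, C(16, 7)) + p(I(21)) = (7 + 332) + (445 + 21²) = 339 + (445 + 441) = 339 + 886 = 1225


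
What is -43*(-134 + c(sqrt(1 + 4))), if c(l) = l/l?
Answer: 5719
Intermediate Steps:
c(l) = 1
-43*(-134 + c(sqrt(1 + 4))) = -43*(-134 + 1) = -43*(-133) = 5719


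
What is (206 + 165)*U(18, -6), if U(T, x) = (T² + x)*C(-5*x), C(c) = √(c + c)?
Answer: 235956*√15 ≈ 9.1385e+5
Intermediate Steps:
C(c) = √2*√c (C(c) = √(2*c) = √2*√c)
U(T, x) = √10*√(-x)*(x + T²) (U(T, x) = (T² + x)*(√2*√(-5*x)) = (x + T²)*(√2*(√5*√(-x))) = (x + T²)*(√10*√(-x)) = √10*√(-x)*(x + T²))
(206 + 165)*U(18, -6) = (206 + 165)*(√10*√(-1*(-6))*(-6 + 18²)) = 371*(√10*√6*(-6 + 324)) = 371*(√10*√6*318) = 371*(636*√15) = 235956*√15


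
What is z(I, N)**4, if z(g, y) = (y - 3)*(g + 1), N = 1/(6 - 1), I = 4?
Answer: 38416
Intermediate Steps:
N = 1/5 ≈ 0.20000
z(g, y) = (1 + g)*(-3 + y) (z(g, y) = (-3 + y)*(1 + g) = (1 + g)*(-3 + y))
z(I, N)**4 = (-3 + 1/5 - 3*4 + 4*(1/5))**4 = (-3 + 1/5 - 12 + 4/5)**4 = (-14)**4 = 38416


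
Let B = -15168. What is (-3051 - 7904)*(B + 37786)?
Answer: -247780190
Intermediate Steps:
(-3051 - 7904)*(B + 37786) = (-3051 - 7904)*(-15168 + 37786) = -10955*22618 = -247780190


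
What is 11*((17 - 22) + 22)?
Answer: 187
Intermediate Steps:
11*((17 - 22) + 22) = 11*(-5 + 22) = 11*17 = 187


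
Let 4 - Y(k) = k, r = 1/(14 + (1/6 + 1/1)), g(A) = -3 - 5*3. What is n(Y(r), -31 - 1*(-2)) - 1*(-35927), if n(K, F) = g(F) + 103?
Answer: 36012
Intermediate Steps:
g(A) = -18 (g(A) = -3 - 15 = -18)
r = 6/91 (r = 1/(14 + (1*(1/6) + 1*1)) = 1/(14 + (1/6 + 1)) = 1/(14 + 7/6) = 1/(91/6) = 6/91 ≈ 0.065934)
Y(k) = 4 - k
n(K, F) = 85 (n(K, F) = -18 + 103 = 85)
n(Y(r), -31 - 1*(-2)) - 1*(-35927) = 85 - 1*(-35927) = 85 + 35927 = 36012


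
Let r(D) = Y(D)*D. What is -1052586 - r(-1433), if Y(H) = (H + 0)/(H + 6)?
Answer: -1499986733/1427 ≈ -1.0511e+6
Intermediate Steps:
Y(H) = H/(6 + H)
r(D) = D²/(6 + D) (r(D) = (D/(6 + D))*D = D²/(6 + D))
-1052586 - r(-1433) = -1052586 - (-1433)²/(6 - 1433) = -1052586 - 2053489/(-1427) = -1052586 - 2053489*(-1)/1427 = -1052586 - 1*(-2053489/1427) = -1052586 + 2053489/1427 = -1499986733/1427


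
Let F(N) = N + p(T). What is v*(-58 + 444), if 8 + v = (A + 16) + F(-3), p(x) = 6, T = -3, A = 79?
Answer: 34740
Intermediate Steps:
F(N) = 6 + N (F(N) = N + 6 = 6 + N)
v = 90 (v = -8 + ((79 + 16) + (6 - 3)) = -8 + (95 + 3) = -8 + 98 = 90)
v*(-58 + 444) = 90*(-58 + 444) = 90*386 = 34740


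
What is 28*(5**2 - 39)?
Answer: -392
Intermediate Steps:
28*(5**2 - 39) = 28*(25 - 39) = 28*(-14) = -392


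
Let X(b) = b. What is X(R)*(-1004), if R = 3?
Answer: -3012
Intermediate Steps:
X(R)*(-1004) = 3*(-1004) = -3012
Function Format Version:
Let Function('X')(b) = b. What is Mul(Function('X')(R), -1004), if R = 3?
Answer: -3012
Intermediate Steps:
Mul(Function('X')(R), -1004) = Mul(3, -1004) = -3012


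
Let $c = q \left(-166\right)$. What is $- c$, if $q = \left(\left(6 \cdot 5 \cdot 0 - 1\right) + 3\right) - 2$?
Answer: $0$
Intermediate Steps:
$q = 0$ ($q = \left(\left(6 \cdot 0 - 1\right) + 3\right) - 2 = \left(\left(0 - 1\right) + 3\right) - 2 = \left(-1 + 3\right) - 2 = 2 - 2 = 0$)
$c = 0$ ($c = 0 \left(-166\right) = 0$)
$- c = \left(-1\right) 0 = 0$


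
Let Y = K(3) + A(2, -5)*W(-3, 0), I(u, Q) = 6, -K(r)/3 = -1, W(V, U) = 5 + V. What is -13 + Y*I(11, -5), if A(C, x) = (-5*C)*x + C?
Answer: 629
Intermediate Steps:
K(r) = 3 (K(r) = -3*(-1) = 3)
A(C, x) = C - 5*C*x (A(C, x) = -5*C*x + C = C - 5*C*x)
Y = 107 (Y = 3 + (2*(1 - 5*(-5)))*(5 - 3) = 3 + (2*(1 + 25))*2 = 3 + (2*26)*2 = 3 + 52*2 = 3 + 104 = 107)
-13 + Y*I(11, -5) = -13 + 107*6 = -13 + 642 = 629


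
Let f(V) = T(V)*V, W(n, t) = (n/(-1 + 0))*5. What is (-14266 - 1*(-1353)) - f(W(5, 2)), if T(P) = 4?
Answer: -12813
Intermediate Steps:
W(n, t) = -5*n (W(n, t) = (n/(-1))*5 = (n*(-1))*5 = -n*5 = -5*n)
f(V) = 4*V
(-14266 - 1*(-1353)) - f(W(5, 2)) = (-14266 - 1*(-1353)) - 4*(-5*5) = (-14266 + 1353) - 4*(-25) = -12913 - 1*(-100) = -12913 + 100 = -12813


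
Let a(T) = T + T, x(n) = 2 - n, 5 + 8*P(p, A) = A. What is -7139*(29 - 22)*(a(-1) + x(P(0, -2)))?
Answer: -349811/8 ≈ -43726.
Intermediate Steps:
P(p, A) = -5/8 + A/8
a(T) = 2*T
-7139*(29 - 22)*(a(-1) + x(P(0, -2))) = -7139*(29 - 22)*(2*(-1) + (2 - (-5/8 + (⅛)*(-2)))) = -49973*(-2 + (2 - (-5/8 - ¼))) = -49973*(-2 + (2 - 1*(-7/8))) = -49973*(-2 + (2 + 7/8)) = -49973*(-2 + 23/8) = -49973*7/8 = -7139*49/8 = -349811/8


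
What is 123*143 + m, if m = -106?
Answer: 17483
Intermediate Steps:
123*143 + m = 123*143 - 106 = 17589 - 106 = 17483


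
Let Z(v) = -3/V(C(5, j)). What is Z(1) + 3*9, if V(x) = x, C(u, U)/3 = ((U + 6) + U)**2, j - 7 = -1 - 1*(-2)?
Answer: 13067/484 ≈ 26.998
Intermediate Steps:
j = 8 (j = 7 + (-1 - 1*(-2)) = 7 + (-1 + 2) = 7 + 1 = 8)
C(u, U) = 3*(6 + 2*U)**2 (C(u, U) = 3*((U + 6) + U)**2 = 3*((6 + U) + U)**2 = 3*(6 + 2*U)**2)
Z(v) = -1/484 (Z(v) = -3*1/(12*(3 + 8)**2) = -3/(12*11**2) = -3/(12*121) = -3/1452 = -3*1/1452 = -1/484)
Z(1) + 3*9 = -1/484 + 3*9 = -1/484 + 27 = 13067/484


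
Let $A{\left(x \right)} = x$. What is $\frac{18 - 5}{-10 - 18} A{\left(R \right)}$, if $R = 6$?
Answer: $- \frac{39}{14} \approx -2.7857$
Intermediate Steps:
$\frac{18 - 5}{-10 - 18} A{\left(R \right)} = \frac{18 - 5}{-10 - 18} \cdot 6 = \frac{18 - 5}{-28} \cdot 6 = \left(- \frac{1}{28}\right) 13 \cdot 6 = \left(- \frac{13}{28}\right) 6 = - \frac{39}{14}$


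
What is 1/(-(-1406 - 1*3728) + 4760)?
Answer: 1/9894 ≈ 0.00010107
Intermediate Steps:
1/(-(-1406 - 1*3728) + 4760) = 1/(-(-1406 - 3728) + 4760) = 1/(-1*(-5134) + 4760) = 1/(5134 + 4760) = 1/9894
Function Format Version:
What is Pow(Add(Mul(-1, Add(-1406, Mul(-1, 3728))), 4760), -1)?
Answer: Rational(1, 9894) ≈ 0.00010107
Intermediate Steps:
Pow(Add(Mul(-1, Add(-1406, Mul(-1, 3728))), 4760), -1) = Pow(Add(Mul(-1, Add(-1406, -3728)), 4760), -1) = Pow(Add(Mul(-1, -5134), 4760), -1) = Pow(Add(5134, 4760), -1) = Pow(9894, -1) = Rational(1, 9894)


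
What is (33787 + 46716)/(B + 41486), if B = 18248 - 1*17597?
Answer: 80503/42137 ≈ 1.9105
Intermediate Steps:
B = 651 (B = 18248 - 17597 = 651)
(33787 + 46716)/(B + 41486) = (33787 + 46716)/(651 + 41486) = 80503/42137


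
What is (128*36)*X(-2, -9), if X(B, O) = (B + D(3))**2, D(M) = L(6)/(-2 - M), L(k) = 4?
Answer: 903168/25 ≈ 36127.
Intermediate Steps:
D(M) = 4/(-2 - M)
X(B, O) = (-4/5 + B)**2 (X(B, O) = (B - 4/(2 + 3))**2 = (B - 4/5)**2 = (-4/5 + B)**2)
(128*36)*X(-2, -9) = (128*36)*((-4 + 5*(-2))**2/25) = 4608*((-4 - 10)**2/25) = 4608*((1/25)*(-14)**2) = 4608*((1/25)*196) = 4608*(196/25) = 903168/25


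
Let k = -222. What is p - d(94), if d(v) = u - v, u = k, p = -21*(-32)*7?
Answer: 5020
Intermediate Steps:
p = 4704 (p = 672*7 = 4704)
u = -222
d(v) = -222 - v
p - d(94) = 4704 - (-222 - 1*94) = 4704 - (-222 - 94) = 4704 - 1*(-316) = 4704 + 316 = 5020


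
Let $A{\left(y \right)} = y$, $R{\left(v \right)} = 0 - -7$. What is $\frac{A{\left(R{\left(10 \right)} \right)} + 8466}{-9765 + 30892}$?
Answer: $\frac{229}{571} \approx 0.40105$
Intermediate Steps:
$R{\left(v \right)} = 7$ ($R{\left(v \right)} = 0 + 7 = 7$)
$\frac{A{\left(R{\left(10 \right)} \right)} + 8466}{-9765 + 30892} = \frac{7 + 8466}{-9765 + 30892} = \frac{8473}{21127} = 8473 \cdot \frac{1}{21127} = \frac{229}{571}$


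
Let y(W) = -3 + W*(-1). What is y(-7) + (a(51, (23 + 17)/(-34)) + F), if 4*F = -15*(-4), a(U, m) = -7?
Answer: 12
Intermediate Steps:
F = 15 (F = (-15*(-4))/4 = (¼)*60 = 15)
y(W) = -3 - W
y(-7) + (a(51, (23 + 17)/(-34)) + F) = (-3 - 1*(-7)) + (-7 + 15) = (-3 + 7) + 8 = 4 + 8 = 12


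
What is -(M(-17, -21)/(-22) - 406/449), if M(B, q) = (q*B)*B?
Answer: -2716049/9878 ≈ -274.96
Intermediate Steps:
M(B, q) = q*B² (M(B, q) = (B*q)*B = q*B²)
-(M(-17, -21)/(-22) - 406/449) = -(-21*(-17)²/(-22) - 406/449) = -(-21*289*(-1/22) - 406*1/449) = -(-6069*(-1/22) - 406/449) = -(6069/22 - 406/449) = -1*2716049/9878 = -2716049/9878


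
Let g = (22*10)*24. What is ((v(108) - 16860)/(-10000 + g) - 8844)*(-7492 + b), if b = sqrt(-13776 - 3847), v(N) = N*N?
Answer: 19544045133/295 - 10434621*I*sqrt(17623)/1180 ≈ 6.6251e+7 - 1.1739e+6*I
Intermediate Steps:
v(N) = N**2
b = I*sqrt(17623) (b = sqrt(-17623) = I*sqrt(17623) ≈ 132.75*I)
g = 5280 (g = 220*24 = 5280)
((v(108) - 16860)/(-10000 + g) - 8844)*(-7492 + b) = ((108**2 - 16860)/(-10000 + 5280) - 8844)*(-7492 + I*sqrt(17623)) = ((11664 - 16860)/(-4720) - 8844)*(-7492 + I*sqrt(17623)) = (-5196*(-1/4720) - 8844)*(-7492 + I*sqrt(17623)) = (1299/1180 - 8844)*(-7492 + I*sqrt(17623)) = -10434621*(-7492 + I*sqrt(17623))/1180 = 19544045133/295 - 10434621*I*sqrt(17623)/1180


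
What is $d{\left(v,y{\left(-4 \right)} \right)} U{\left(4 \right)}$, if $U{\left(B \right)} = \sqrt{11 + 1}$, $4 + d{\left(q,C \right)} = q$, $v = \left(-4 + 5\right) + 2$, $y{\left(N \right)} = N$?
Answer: $- 2 \sqrt{3} \approx -3.4641$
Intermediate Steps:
$v = 3$ ($v = 1 + 2 = 3$)
$d{\left(q,C \right)} = -4 + q$
$U{\left(B \right)} = 2 \sqrt{3}$ ($U{\left(B \right)} = \sqrt{12} = 2 \sqrt{3}$)
$d{\left(v,y{\left(-4 \right)} \right)} U{\left(4 \right)} = \left(-4 + 3\right) 2 \sqrt{3} = - 2 \sqrt{3}$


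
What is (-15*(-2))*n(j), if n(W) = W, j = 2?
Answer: 60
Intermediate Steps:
(-15*(-2))*n(j) = -15*(-2)*2 = 30*2 = 60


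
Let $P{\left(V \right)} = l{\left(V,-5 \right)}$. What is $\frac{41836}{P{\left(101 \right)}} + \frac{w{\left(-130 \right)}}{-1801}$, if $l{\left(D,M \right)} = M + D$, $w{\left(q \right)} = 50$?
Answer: $\frac{18835459}{43224} \approx 435.76$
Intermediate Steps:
$l{\left(D,M \right)} = D + M$
$P{\left(V \right)} = -5 + V$ ($P{\left(V \right)} = V - 5 = -5 + V$)
$\frac{41836}{P{\left(101 \right)}} + \frac{w{\left(-130 \right)}}{-1801} = \frac{41836}{-5 + 101} + \frac{50}{-1801} = \frac{41836}{96} + 50 \left(- \frac{1}{1801}\right) = 41836 \cdot \frac{1}{96} - \frac{50}{1801} = \frac{10459}{24} - \frac{50}{1801} = \frac{18835459}{43224}$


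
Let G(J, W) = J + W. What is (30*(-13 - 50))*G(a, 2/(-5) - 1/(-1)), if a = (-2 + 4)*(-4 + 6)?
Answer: -8694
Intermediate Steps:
a = 4 (a = 2*2 = 4)
(30*(-13 - 50))*G(a, 2/(-5) - 1/(-1)) = (30*(-13 - 50))*(4 + (2/(-5) - 1/(-1))) = (30*(-63))*(4 + (2*(-⅕) - 1*(-1))) = -1890*(4 + (-⅖ + 1)) = -1890*(4 + ⅗) = -1890*23/5 = -8694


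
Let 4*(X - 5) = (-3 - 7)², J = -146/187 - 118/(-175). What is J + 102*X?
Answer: 100135016/32725 ≈ 3059.9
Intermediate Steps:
J = -3484/32725 (J = -146*1/187 - 118*(-1/175) = -146/187 + 118/175 = -3484/32725 ≈ -0.10646)
X = 30 (X = 5 + (-3 - 7)²/4 = 5 + (¼)*(-10)² = 5 + (¼)*100 = 5 + 25 = 30)
J + 102*X = -3484/32725 + 102*30 = -3484/32725 + 3060 = 100135016/32725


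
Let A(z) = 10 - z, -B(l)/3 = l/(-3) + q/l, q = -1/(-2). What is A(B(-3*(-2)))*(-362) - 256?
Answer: -3589/2 ≈ -1794.5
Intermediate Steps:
q = ½ (q = -1*(-½) = ½ ≈ 0.50000)
B(l) = l - 3/(2*l) (B(l) = -3*(l/(-3) + 1/(2*l)) = -3*(l*(-⅓) + 1/(2*l)) = -3*(-l/3 + 1/(2*l)) = -3*(1/(2*l) - l/3) = l - 3/(2*l))
A(B(-3*(-2)))*(-362) - 256 = (10 - (-3*(-2) - 3/(2*((-3*(-2))))))*(-362) - 256 = (10 - (6 - 3/2/6))*(-362) - 256 = (10 - (6 - 3/2*⅙))*(-362) - 256 = (10 - (6 - ¼))*(-362) - 256 = (10 - 1*23/4)*(-362) - 256 = (10 - 23/4)*(-362) - 256 = (17/4)*(-362) - 256 = -3077/2 - 256 = -3589/2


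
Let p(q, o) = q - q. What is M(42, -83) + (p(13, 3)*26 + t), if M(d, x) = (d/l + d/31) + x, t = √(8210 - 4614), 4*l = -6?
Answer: -3399/31 + 2*√899 ≈ -49.679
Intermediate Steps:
l = -3/2 (l = (¼)*(-6) = -3/2 ≈ -1.5000)
t = 2*√899 (t = √3596 = 2*√899 ≈ 59.967)
p(q, o) = 0
M(d, x) = x - 59*d/93 (M(d, x) = (d/(-3/2) + d/31) + x = (d*(-⅔) + d*(1/31)) + x = (-2*d/3 + d/31) + x = -59*d/93 + x = x - 59*d/93)
M(42, -83) + (p(13, 3)*26 + t) = (-83 - 59/93*42) + (0*26 + 2*√899) = (-83 - 826/31) + (0 + 2*√899) = -3399/31 + 2*√899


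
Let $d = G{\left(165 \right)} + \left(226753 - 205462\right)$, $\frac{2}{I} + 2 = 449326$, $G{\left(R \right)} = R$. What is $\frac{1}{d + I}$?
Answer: $\frac{224662}{4820347873} \approx 4.6607 \cdot 10^{-5}$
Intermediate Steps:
$I = \frac{1}{224662}$ ($I = \frac{2}{-2 + 449326} = \frac{2}{449324} = 2 \cdot \frac{1}{449324} = \frac{1}{224662} \approx 4.4511 \cdot 10^{-6}$)
$d = 21456$ ($d = 165 + \left(226753 - 205462\right) = 165 + 21291 = 21456$)
$\frac{1}{d + I} = \frac{1}{21456 + \frac{1}{224662}} = \frac{1}{\frac{4820347873}{224662}} = \frac{224662}{4820347873}$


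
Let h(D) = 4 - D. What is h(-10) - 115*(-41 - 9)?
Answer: 5764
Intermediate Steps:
h(-10) - 115*(-41 - 9) = (4 - 1*(-10)) - 115*(-41 - 9) = (4 + 10) - 115*(-50) = 14 + 5750 = 5764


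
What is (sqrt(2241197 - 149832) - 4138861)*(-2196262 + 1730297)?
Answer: 1928564365865 - 465965*sqrt(2091365) ≈ 1.9279e+12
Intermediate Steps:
(sqrt(2241197 - 149832) - 4138861)*(-2196262 + 1730297) = (sqrt(2091365) - 4138861)*(-465965) = (-4138861 + sqrt(2091365))*(-465965) = 1928564365865 - 465965*sqrt(2091365)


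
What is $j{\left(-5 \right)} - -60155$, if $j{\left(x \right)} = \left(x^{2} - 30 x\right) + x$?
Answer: $60325$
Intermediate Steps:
$j{\left(x \right)} = x^{2} - 29 x$
$j{\left(-5 \right)} - -60155 = - 5 \left(-29 - 5\right) - -60155 = \left(-5\right) \left(-34\right) + 60155 = 170 + 60155 = 60325$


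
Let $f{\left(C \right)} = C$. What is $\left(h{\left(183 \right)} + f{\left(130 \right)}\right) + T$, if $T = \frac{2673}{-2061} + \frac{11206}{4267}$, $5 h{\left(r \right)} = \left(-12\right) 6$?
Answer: $\frac{571283029}{4885715} \approx 116.93$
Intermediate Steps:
$h{\left(r \right)} = - \frac{72}{5}$ ($h{\left(r \right)} = \frac{\left(-12\right) 6}{5} = \frac{1}{5} \left(-72\right) = - \frac{72}{5}$)
$T = \frac{1298875}{977143}$ ($T = 2673 \left(- \frac{1}{2061}\right) + 11206 \cdot \frac{1}{4267} = - \frac{297}{229} + \frac{11206}{4267} = \frac{1298875}{977143} \approx 1.3293$)
$\left(h{\left(183 \right)} + f{\left(130 \right)}\right) + T = \left(- \frac{72}{5} + 130\right) + \frac{1298875}{977143} = \frac{578}{5} + \frac{1298875}{977143} = \frac{571283029}{4885715}$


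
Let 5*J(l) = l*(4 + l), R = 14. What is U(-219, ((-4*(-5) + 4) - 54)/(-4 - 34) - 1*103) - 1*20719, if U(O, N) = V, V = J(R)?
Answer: -103343/5 ≈ -20669.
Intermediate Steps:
J(l) = l*(4 + l)/5 (J(l) = (l*(4 + l))/5 = l*(4 + l)/5)
V = 252/5 (V = (⅕)*14*(4 + 14) = (⅕)*14*18 = 252/5 ≈ 50.400)
U(O, N) = 252/5
U(-219, ((-4*(-5) + 4) - 54)/(-4 - 34) - 1*103) - 1*20719 = 252/5 - 1*20719 = 252/5 - 20719 = -103343/5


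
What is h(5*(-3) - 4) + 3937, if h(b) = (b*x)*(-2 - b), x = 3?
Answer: 2968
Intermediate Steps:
h(b) = 3*b*(-2 - b) (h(b) = (b*3)*(-2 - b) = (3*b)*(-2 - b) = 3*b*(-2 - b))
h(5*(-3) - 4) + 3937 = -3*(5*(-3) - 4)*(2 + (5*(-3) - 4)) + 3937 = -3*(-15 - 4)*(2 + (-15 - 4)) + 3937 = -3*(-19)*(2 - 19) + 3937 = -3*(-19)*(-17) + 3937 = -969 + 3937 = 2968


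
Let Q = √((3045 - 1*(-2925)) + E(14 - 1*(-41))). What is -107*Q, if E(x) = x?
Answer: -535*√241 ≈ -8305.4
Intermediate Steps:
Q = 5*√241 (Q = √((3045 - 1*(-2925)) + (14 - 1*(-41))) = √((3045 + 2925) + (14 + 41)) = √(5970 + 55) = √6025 = 5*√241 ≈ 77.621)
-107*Q = -535*√241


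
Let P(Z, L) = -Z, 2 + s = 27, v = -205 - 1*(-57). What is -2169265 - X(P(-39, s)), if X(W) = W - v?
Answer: -2169452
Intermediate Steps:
v = -148 (v = -205 + 57 = -148)
s = 25 (s = -2 + 27 = 25)
X(W) = 148 + W (X(W) = W - 1*(-148) = W + 148 = 148 + W)
-2169265 - X(P(-39, s)) = -2169265 - (148 - 1*(-39)) = -2169265 - (148 + 39) = -2169265 - 1*187 = -2169265 - 187 = -2169452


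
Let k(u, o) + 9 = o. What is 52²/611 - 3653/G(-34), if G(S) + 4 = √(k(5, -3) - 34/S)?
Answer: 692380/1269 + 3653*I*√11/27 ≈ 545.61 + 448.73*I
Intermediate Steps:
k(u, o) = -9 + o
G(S) = -4 + √(-12 - 34/S) (G(S) = -4 + √((-9 - 3) - 34/S) = -4 + √(-12 - 34/S))
52²/611 - 3653/G(-34) = 52²/611 - 3653/(-4 + √(-12 - 34/(-34))) = 2704*(1/611) - 3653/(-4 + √(-12 - 34*(-1/34))) = 208/47 - 3653/(-4 + √(-12 + 1)) = 208/47 - 3653/(-4 + √(-11)) = 208/47 - 3653/(-4 + I*√11)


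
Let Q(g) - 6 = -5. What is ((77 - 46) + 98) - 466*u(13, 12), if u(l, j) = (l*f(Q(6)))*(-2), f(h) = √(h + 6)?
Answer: 129 + 12116*√7 ≈ 32185.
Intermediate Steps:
Q(g) = 1 (Q(g) = 6 - 5 = 1)
f(h) = √(6 + h)
u(l, j) = -2*l*√7 (u(l, j) = (l*√(6 + 1))*(-2) = (l*√7)*(-2) = -2*l*√7)
((77 - 46) + 98) - 466*u(13, 12) = ((77 - 46) + 98) - (-932)*13*√7 = (31 + 98) - (-12116)*√7 = 129 + 12116*√7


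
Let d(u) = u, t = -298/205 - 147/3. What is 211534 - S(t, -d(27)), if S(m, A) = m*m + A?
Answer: 8783873376/42025 ≈ 2.0902e+5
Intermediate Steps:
t = -10343/205 (t = -298*1/205 - 147*1/3 = -298/205 - 49 = -10343/205 ≈ -50.454)
S(m, A) = A + m**2 (S(m, A) = m**2 + A = A + m**2)
211534 - S(t, -d(27)) = 211534 - (-1*27 + (-10343/205)**2) = 211534 - (-27 + 106977649/42025) = 211534 - 1*105842974/42025 = 211534 - 105842974/42025 = 8783873376/42025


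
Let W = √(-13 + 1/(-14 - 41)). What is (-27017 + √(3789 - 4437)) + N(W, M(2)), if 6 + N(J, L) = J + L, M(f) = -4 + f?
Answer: -27025 + 18*I*√2 + 2*I*√9845/55 ≈ -27025.0 + 29.064*I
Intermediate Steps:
W = 2*I*√9845/55 (W = √(-13 + 1/(-55)) = √(-13 - 1/55) = √(-716/55) = 2*I*√9845/55 ≈ 3.6081*I)
N(J, L) = -6 + J + L (N(J, L) = -6 + (J + L) = -6 + J + L)
(-27017 + √(3789 - 4437)) + N(W, M(2)) = (-27017 + √(3789 - 4437)) + (-6 + 2*I*√9845/55 + (-4 + 2)) = (-27017 + √(-648)) + (-6 + 2*I*√9845/55 - 2) = (-27017 + 18*I*√2) + (-8 + 2*I*√9845/55) = -27025 + 18*I*√2 + 2*I*√9845/55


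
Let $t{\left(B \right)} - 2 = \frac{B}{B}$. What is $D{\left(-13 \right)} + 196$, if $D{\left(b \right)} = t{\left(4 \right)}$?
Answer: $199$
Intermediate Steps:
$t{\left(B \right)} = 3$ ($t{\left(B \right)} = 2 + \frac{B}{B} = 2 + 1 = 3$)
$D{\left(b \right)} = 3$
$D{\left(-13 \right)} + 196 = 3 + 196 = 199$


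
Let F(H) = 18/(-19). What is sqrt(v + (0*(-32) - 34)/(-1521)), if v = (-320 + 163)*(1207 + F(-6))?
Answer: I*sqrt(103968619571)/741 ≈ 435.14*I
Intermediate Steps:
F(H) = -18/19 (F(H) = 18*(-1/19) = -18/19)
v = -3597655/19 (v = (-320 + 163)*(1207 - 18/19) = -157*22915/19 = -3597655/19 ≈ -1.8935e+5)
sqrt(v + (0*(-32) - 34)/(-1521)) = sqrt(-3597655/19 + (0*(-32) - 34)/(-1521)) = sqrt(-3597655/19 + (0 - 34)*(-1/1521)) = sqrt(-3597655/19 - 34*(-1/1521)) = sqrt(-3597655/19 + 34/1521) = sqrt(-5472032609/28899) = I*sqrt(103968619571)/741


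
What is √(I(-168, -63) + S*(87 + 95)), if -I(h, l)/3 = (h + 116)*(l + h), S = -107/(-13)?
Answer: I*√34538 ≈ 185.84*I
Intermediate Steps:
S = 107/13 (S = -107*(-1/13) = 107/13 ≈ 8.2308)
I(h, l) = -3*(116 + h)*(h + l) (I(h, l) = -3*(h + 116)*(l + h) = -3*(116 + h)*(h + l))
√(I(-168, -63) + S*(87 + 95)) = √((-348*(-168) - 348*(-63) - 3*(-168)² - 3*(-168)*(-63)) + 107*(87 + 95)/13) = √((58464 + 21924 - 3*28224 - 31752) + (107/13)*182) = √((58464 + 21924 - 84672 - 31752) + 1498) = √(-36036 + 1498) = √(-34538) = I*√34538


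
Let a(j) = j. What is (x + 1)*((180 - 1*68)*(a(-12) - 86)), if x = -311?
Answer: 3402560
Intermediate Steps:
(x + 1)*((180 - 1*68)*(a(-12) - 86)) = (-311 + 1)*((180 - 1*68)*(-12 - 86)) = -310*(180 - 68)*(-98) = -34720*(-98) = -310*(-10976) = 3402560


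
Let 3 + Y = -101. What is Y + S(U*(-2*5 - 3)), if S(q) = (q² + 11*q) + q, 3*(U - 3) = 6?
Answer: 3341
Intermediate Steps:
U = 5 (U = 3 + (⅓)*6 = 3 + 2 = 5)
Y = -104 (Y = -3 - 101 = -104)
S(q) = q² + 12*q
Y + S(U*(-2*5 - 3)) = -104 + (5*(-2*5 - 3))*(12 + 5*(-2*5 - 3)) = -104 + (5*(-10 - 3))*(12 + 5*(-10 - 3)) = -104 + (5*(-13))*(12 + 5*(-13)) = -104 - 65*(12 - 65) = -104 - 65*(-53) = -104 + 3445 = 3341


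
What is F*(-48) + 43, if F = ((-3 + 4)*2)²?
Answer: -149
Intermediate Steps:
F = 4 (F = (1*2)² = 2² = 4)
F*(-48) + 43 = 4*(-48) + 43 = -192 + 43 = -149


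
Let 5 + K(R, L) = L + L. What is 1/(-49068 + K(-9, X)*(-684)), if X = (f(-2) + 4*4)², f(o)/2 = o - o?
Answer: -1/395856 ≈ -2.5262e-6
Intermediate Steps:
f(o) = 0 (f(o) = 2*(o - o) = 2*0 = 0)
X = 256 (X = (0 + 4*4)² = (0 + 16)² = 16² = 256)
K(R, L) = -5 + 2*L (K(R, L) = -5 + (L + L) = -5 + 2*L)
1/(-49068 + K(-9, X)*(-684)) = 1/(-49068 + (-5 + 2*256)*(-684)) = 1/(-49068 + (-5 + 512)*(-684)) = 1/(-49068 + 507*(-684)) = 1/(-49068 - 346788) = 1/(-395856) = -1/395856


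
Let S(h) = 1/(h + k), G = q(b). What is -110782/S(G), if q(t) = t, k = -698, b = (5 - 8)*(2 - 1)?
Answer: 77658182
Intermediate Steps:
b = -3 (b = -3*1 = -3)
G = -3
S(h) = 1/(-698 + h) (S(h) = 1/(h - 698) = 1/(-698 + h))
-110782/S(G) = -110782/(1/(-698 - 3)) = -110782/(1/(-701)) = -110782/(-1/701) = -110782*(-701) = 77658182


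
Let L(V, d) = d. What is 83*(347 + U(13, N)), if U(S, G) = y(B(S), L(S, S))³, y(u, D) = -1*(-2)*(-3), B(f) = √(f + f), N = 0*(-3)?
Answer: 10873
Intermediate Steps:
N = 0
B(f) = √2*√f (B(f) = √(2*f) = √2*√f)
y(u, D) = -6 (y(u, D) = 2*(-3) = -6)
U(S, G) = -216 (U(S, G) = (-6)³ = -216)
83*(347 + U(13, N)) = 83*(347 - 216) = 83*131 = 10873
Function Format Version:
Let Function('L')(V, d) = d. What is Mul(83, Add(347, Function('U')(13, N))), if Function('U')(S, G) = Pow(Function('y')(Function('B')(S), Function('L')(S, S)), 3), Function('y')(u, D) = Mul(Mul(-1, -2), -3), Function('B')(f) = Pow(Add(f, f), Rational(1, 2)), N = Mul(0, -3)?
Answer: 10873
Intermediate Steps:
N = 0
Function('B')(f) = Mul(Pow(2, Rational(1, 2)), Pow(f, Rational(1, 2))) (Function('B')(f) = Pow(Mul(2, f), Rational(1, 2)) = Mul(Pow(2, Rational(1, 2)), Pow(f, Rational(1, 2))))
Function('y')(u, D) = -6 (Function('y')(u, D) = Mul(2, -3) = -6)
Function('U')(S, G) = -216 (Function('U')(S, G) = Pow(-6, 3) = -216)
Mul(83, Add(347, Function('U')(13, N))) = Mul(83, Add(347, -216)) = Mul(83, 131) = 10873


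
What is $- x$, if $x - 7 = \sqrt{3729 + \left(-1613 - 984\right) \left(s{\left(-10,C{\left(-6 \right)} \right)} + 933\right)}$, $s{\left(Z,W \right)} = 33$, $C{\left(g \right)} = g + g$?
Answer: $-7 - i \sqrt{2504973} \approx -7.0 - 1582.7 i$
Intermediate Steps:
$C{\left(g \right)} = 2 g$
$x = 7 + i \sqrt{2504973}$ ($x = 7 + \sqrt{3729 + \left(-1613 - 984\right) \left(33 + 933\right)} = 7 + \sqrt{3729 + \left(-1613 - 984\right) 966} = 7 + \sqrt{3729 - 2508702} = 7 + \sqrt{-2504973} = 7 + i \sqrt{2504973} \approx 7.0 + 1582.7 i$)
$- x = - (7 + i \sqrt{2504973}) = -7 - i \sqrt{2504973}$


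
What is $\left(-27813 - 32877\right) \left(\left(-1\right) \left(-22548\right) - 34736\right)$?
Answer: $739689720$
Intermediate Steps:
$\left(-27813 - 32877\right) \left(\left(-1\right) \left(-22548\right) - 34736\right) = - 60690 \left(22548 - 34736\right) = \left(-60690\right) \left(-12188\right) = 739689720$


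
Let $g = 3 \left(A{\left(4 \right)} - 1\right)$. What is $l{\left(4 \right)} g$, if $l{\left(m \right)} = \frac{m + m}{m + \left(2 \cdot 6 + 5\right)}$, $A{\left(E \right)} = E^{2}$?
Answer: $\frac{120}{7} \approx 17.143$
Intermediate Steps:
$l{\left(m \right)} = \frac{2 m}{17 + m}$ ($l{\left(m \right)} = \frac{2 m}{m + \left(12 + 5\right)} = \frac{2 m}{m + 17} = \frac{2 m}{17 + m}$)
$g = 45$ ($g = 3 \left(4^{2} - 1\right) = 3 \left(16 - 1\right) = 3 \cdot 15 = 45$)
$l{\left(4 \right)} g = 2 \cdot 4 \frac{1}{17 + 4} \cdot 45 = 2 \cdot 4 \cdot \frac{1}{21} \cdot 45 = \frac{8}{21} \cdot 45 = \frac{120}{7}$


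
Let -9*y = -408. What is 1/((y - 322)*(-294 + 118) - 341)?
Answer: 3/145057 ≈ 2.0682e-5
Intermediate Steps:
y = 136/3 (y = -1/9*(-408) = 136/3 ≈ 45.333)
1/((y - 322)*(-294 + 118) - 341) = 1/((136/3 - 322)*(-294 + 118) - 341) = 1/(-830/3*(-176) - 341) = 1/(146080/3 - 341) = 1/(145057/3) = 3/145057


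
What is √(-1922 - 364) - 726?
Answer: -726 + 3*I*√254 ≈ -726.0 + 47.812*I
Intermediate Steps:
√(-1922 - 364) - 726 = √(-2286) - 726 = 3*I*√254 - 726 = -726 + 3*I*√254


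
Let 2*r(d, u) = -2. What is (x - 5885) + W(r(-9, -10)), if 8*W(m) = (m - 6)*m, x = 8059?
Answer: 17399/8 ≈ 2174.9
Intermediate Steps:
r(d, u) = -1 (r(d, u) = (½)*(-2) = -1)
W(m) = m*(-6 + m)/8 (W(m) = ((m - 6)*m)/8 = ((-6 + m)*m)/8 = (m*(-6 + m))/8 = m*(-6 + m)/8)
(x - 5885) + W(r(-9, -10)) = (8059 - 5885) + (⅛)*(-1)*(-6 - 1) = 2174 + (⅛)*(-1)*(-7) = 2174 + 7/8 = 17399/8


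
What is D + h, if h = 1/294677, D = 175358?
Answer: 51673969367/294677 ≈ 1.7536e+5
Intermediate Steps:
h = 1/294677 ≈ 3.3935e-6
D + h = 175358 + 1/294677 = 51673969367/294677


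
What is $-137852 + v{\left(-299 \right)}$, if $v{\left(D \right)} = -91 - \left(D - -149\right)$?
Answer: $-137793$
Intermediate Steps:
$v{\left(D \right)} = -240 - D$ ($v{\left(D \right)} = -91 - \left(D + 149\right) = -91 - \left(149 + D\right) = -240 - D$)
$-137852 + v{\left(-299 \right)} = -137852 - -59 = -137852 + \left(-240 + 299\right) = -137852 + 59 = -137793$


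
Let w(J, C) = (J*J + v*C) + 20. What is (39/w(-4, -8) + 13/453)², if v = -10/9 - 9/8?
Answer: 27326734864/48270287025 ≈ 0.56612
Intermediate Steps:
v = -161/72 (v = -10*⅑ - 9*⅛ = -10/9 - 9/8 = -161/72 ≈ -2.2361)
w(J, C) = 20 + J² - 161*C/72 (w(J, C) = (J*J - 161*C/72) + 20 = (J² - 161*C/72) + 20 = 20 + J² - 161*C/72)
(39/w(-4, -8) + 13/453)² = (39/(20 + (-4)² - 161/72*(-8)) + 13/453)² = (39/(20 + 16 + 161/9) + 13*(1/453))² = (39/(485/9) + 13/453)² = (39*(9/485) + 13/453)² = (351/485 + 13/453)² = (165308/219705)² = 27326734864/48270287025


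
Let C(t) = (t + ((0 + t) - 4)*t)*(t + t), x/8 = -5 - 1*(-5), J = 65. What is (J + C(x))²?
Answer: 4225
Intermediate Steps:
x = 0 (x = 8*(-5 - 1*(-5)) = 8*(-5 + 5) = 8*0 = 0)
C(t) = 2*t*(t + t*(-4 + t)) (C(t) = (t + (t - 4)*t)*(2*t) = (t + (-4 + t)*t)*(2*t) = (t + t*(-4 + t))*(2*t) = 2*t*(t + t*(-4 + t)))
(J + C(x))² = (65 + 2*0²*(-3 + 0))² = (65 + 2*0*(-3))² = (65 + 0)² = 65² = 4225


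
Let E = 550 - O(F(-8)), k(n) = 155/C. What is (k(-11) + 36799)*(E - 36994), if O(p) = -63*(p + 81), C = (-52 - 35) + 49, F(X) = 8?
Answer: -2269289961/2 ≈ -1.1346e+9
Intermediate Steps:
C = -38 (C = -87 + 49 = -38)
O(p) = -5103 - 63*p (O(p) = -63*(81 + p) = -5103 - 63*p)
k(n) = -155/38 (k(n) = 155/(-38) = 155*(-1/38) = -155/38)
E = 6157 (E = 550 - (-5103 - 63*8) = 550 - (-5103 - 504) = 550 - 1*(-5607) = 550 + 5607 = 6157)
(k(-11) + 36799)*(E - 36994) = (-155/38 + 36799)*(6157 - 36994) = (1398207/38)*(-30837) = -2269289961/2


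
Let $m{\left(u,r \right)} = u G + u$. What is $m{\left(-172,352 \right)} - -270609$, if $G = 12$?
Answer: $268373$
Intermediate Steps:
$m{\left(u,r \right)} = 13 u$ ($m{\left(u,r \right)} = u 12 + u = 12 u + u = 13 u$)
$m{\left(-172,352 \right)} - -270609 = 13 \left(-172\right) - -270609 = -2236 + 270609 = 268373$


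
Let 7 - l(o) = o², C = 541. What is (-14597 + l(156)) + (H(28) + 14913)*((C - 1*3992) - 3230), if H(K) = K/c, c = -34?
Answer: -99667177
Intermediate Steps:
l(o) = 7 - o²
H(K) = -K/34 (H(K) = K/(-34) = K*(-1/34) = -K/34)
(-14597 + l(156)) + (H(28) + 14913)*((C - 1*3992) - 3230) = (-14597 + (7 - 1*156²)) + (-1/34*28 + 14913)*((541 - 1*3992) - 3230) = (-14597 + (7 - 1*24336)) + (-14/17 + 14913)*((541 - 3992) - 3230) = (-14597 + (7 - 24336)) + 253507*(-3451 - 3230)/17 = (-14597 - 24329) + (253507/17)*(-6681) = -38926 - 99628251 = -99667177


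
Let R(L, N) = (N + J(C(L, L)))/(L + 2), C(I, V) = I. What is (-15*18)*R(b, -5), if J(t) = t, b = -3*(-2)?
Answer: -135/4 ≈ -33.750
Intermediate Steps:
b = 6
R(L, N) = (L + N)/(2 + L) (R(L, N) = (N + L)/(L + 2) = (L + N)/(2 + L))
(-15*18)*R(b, -5) = (-15*18)*((6 - 5)/(2 + 6)) = -270/8 = -135/4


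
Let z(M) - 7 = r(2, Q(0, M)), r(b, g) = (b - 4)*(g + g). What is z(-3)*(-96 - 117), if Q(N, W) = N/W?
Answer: -1491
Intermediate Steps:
r(b, g) = 2*g*(-4 + b) (r(b, g) = (-4 + b)*(2*g) = 2*g*(-4 + b))
z(M) = 7 (z(M) = 7 + 2*(0/M)*(-4 + 2) = 7 + 2*0*(-2) = 7 + 0 = 7)
z(-3)*(-96 - 117) = 7*(-96 - 117) = 7*(-213) = -1491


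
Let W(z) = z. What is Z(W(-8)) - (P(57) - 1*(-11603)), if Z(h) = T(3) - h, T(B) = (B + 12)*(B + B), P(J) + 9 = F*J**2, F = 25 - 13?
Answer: -50484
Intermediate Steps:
F = 12
P(J) = -9 + 12*J**2
T(B) = 2*B*(12 + B) (T(B) = (12 + B)*(2*B) = 2*B*(12 + B))
Z(h) = 90 - h (Z(h) = 2*3*(12 + 3) - h = 2*3*15 - h = 90 - h)
Z(W(-8)) - (P(57) - 1*(-11603)) = (90 - 1*(-8)) - ((-9 + 12*57**2) - 1*(-11603)) = (90 + 8) - ((-9 + 12*3249) + 11603) = 98 - ((-9 + 38988) + 11603) = 98 - (38979 + 11603) = 98 - 1*50582 = 98 - 50582 = -50484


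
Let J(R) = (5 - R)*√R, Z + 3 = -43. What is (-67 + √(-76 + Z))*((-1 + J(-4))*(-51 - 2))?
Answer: -3551 + 63918*I + 53*√122*(18 + I) ≈ 6986.3 + 64503.0*I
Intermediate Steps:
Z = -46 (Z = -3 - 43 = -46)
J(R) = √R*(5 - R)
(-67 + √(-76 + Z))*((-1 + J(-4))*(-51 - 2)) = (-67 + √(-76 - 46))*((-1 + √(-4)*(5 - 1*(-4)))*(-51 - 2)) = (-67 + √(-122))*((-1 + (2*I)*(5 + 4))*(-53)) = (-67 + I*√122)*((-1 + (2*I)*9)*(-53)) = (-67 + I*√122)*((-1 + 18*I)*(-53)) = (-67 + I*√122)*(53 - 954*I)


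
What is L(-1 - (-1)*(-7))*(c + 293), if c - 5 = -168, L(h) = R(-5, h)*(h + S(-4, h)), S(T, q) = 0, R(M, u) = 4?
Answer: -4160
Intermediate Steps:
L(h) = 4*h (L(h) = 4*(h + 0) = 4*h)
c = -163 (c = 5 - 168 = -163)
L(-1 - (-1)*(-7))*(c + 293) = (4*(-1 - (-1)*(-7)))*(-163 + 293) = (4*(-1 - 1*7))*130 = (4*(-1 - 7))*130 = (4*(-8))*130 = -32*130 = -4160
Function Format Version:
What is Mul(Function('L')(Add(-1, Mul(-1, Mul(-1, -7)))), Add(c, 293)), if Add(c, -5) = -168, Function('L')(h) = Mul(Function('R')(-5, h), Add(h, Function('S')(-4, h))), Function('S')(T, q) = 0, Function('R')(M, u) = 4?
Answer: -4160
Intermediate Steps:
Function('L')(h) = Mul(4, h) (Function('L')(h) = Mul(4, Add(h, 0)) = Mul(4, h))
c = -163 (c = Add(5, -168) = -163)
Mul(Function('L')(Add(-1, Mul(-1, Mul(-1, -7)))), Add(c, 293)) = Mul(Mul(4, Add(-1, Mul(-1, Mul(-1, -7)))), Add(-163, 293)) = Mul(Mul(4, Add(-1, Mul(-1, 7))), 130) = Mul(Mul(4, Add(-1, -7)), 130) = Mul(Mul(4, -8), 130) = Mul(-32, 130) = -4160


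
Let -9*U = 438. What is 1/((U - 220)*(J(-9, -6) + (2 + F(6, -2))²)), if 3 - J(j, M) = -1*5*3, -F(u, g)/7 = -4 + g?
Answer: -3/1574924 ≈ -1.9049e-6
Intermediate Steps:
F(u, g) = 28 - 7*g (F(u, g) = -7*(-4 + g) = 28 - 7*g)
U = -146/3 (U = -⅑*438 = -146/3 ≈ -48.667)
J(j, M) = 18 (J(j, M) = 3 - (-1*5)*3 = 3 - (-5)*3 = 3 - 1*(-15) = 3 + 15 = 18)
1/((U - 220)*(J(-9, -6) + (2 + F(6, -2))²)) = 1/((-146/3 - 220)*(18 + (2 + (28 - 7*(-2)))²)) = 1/(-806*(18 + (2 + (28 + 14))²)/3) = 1/(-806*(18 + (2 + 42)²)/3) = 1/(-806*(18 + 44²)/3) = 1/(-806*(18 + 1936)/3) = 1/(-806/3*1954) = 1/(-1574924/3) = -3/1574924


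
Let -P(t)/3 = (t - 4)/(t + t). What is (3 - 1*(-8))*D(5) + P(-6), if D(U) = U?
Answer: 105/2 ≈ 52.500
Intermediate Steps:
P(t) = -3*(-4 + t)/(2*t) (P(t) = -3*(t - 4)/(t + t) = -3*(-4 + t)/(2*t))
(3 - 1*(-8))*D(5) + P(-6) = (3 - 1*(-8))*5 + (-3/2 + 6/(-6)) = (3 + 8)*5 + (-3/2 + 6*(-⅙)) = 11*5 + (-3/2 - 1) = 55 - 5/2 = 105/2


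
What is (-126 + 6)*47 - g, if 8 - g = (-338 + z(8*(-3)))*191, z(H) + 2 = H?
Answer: -75172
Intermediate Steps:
z(H) = -2 + H
g = 69532 (g = 8 - (-338 + (-2 + 8*(-3)))*191 = 8 - (-338 + (-2 - 24))*191 = 8 - (-338 - 26)*191 = 8 - (-364)*191 = 8 - 1*(-69524) = 8 + 69524 = 69532)
(-126 + 6)*47 - g = (-126 + 6)*47 - 1*69532 = -120*47 - 69532 = -5640 - 69532 = -75172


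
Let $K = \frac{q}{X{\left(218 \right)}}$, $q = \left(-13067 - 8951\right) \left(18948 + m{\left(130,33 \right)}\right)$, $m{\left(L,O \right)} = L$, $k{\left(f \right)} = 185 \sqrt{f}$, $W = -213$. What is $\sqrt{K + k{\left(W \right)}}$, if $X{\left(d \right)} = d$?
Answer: $\sqrt{-1926878 + 185 i \sqrt{213}} \approx 0.973 + 1388.1 i$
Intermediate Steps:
$q = -420059404$ ($q = \left(-13067 - 8951\right) \left(18948 + 130\right) = \left(-22018\right) 19078 = -420059404$)
$K = -1926878$ ($K = - \frac{420059404}{218} = \left(-420059404\right) \frac{1}{218} = -1926878$)
$\sqrt{K + k{\left(W \right)}} = \sqrt{-1926878 + 185 \sqrt{-213}} = \sqrt{-1926878 + 185 i \sqrt{213}}$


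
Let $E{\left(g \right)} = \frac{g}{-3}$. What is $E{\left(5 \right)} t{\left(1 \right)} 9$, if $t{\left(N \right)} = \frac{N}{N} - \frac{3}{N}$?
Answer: $30$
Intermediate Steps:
$t{\left(N \right)} = 1 - \frac{3}{N}$
$E{\left(g \right)} = - \frac{g}{3}$ ($E{\left(g \right)} = g \left(- \frac{1}{3}\right) = - \frac{g}{3}$)
$E{\left(5 \right)} t{\left(1 \right)} 9 = \left(- \frac{1}{3}\right) 5 \frac{-3 + 1}{1} \cdot 9 = - \frac{5 \cdot 1 \left(-2\right)}{3} \cdot 9 = \left(- \frac{5}{3}\right) \left(-2\right) 9 = \frac{10}{3} \cdot 9 = 30$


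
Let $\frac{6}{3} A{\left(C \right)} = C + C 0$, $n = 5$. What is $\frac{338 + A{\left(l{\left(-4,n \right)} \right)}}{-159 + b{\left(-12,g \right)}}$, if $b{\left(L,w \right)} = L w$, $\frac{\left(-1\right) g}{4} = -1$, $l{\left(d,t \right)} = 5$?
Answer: $- \frac{227}{138} \approx -1.6449$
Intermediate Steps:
$g = 4$ ($g = \left(-4\right) \left(-1\right) = 4$)
$A{\left(C \right)} = \frac{C}{2}$ ($A{\left(C \right)} = \frac{C + C 0}{2} = \frac{C + 0}{2} = \frac{C}{2}$)
$\frac{338 + A{\left(l{\left(-4,n \right)} \right)}}{-159 + b{\left(-12,g \right)}} = \frac{338 + \frac{1}{2} \cdot 5}{-159 - 48} = \frac{338 + \frac{5}{2}}{-159 - 48} = \frac{681}{2 \left(-207\right)} = \frac{681}{2} \left(- \frac{1}{207}\right) = - \frac{227}{138}$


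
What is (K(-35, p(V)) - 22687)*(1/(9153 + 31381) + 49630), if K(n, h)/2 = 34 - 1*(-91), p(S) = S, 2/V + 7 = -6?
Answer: -45136567219977/40534 ≈ -1.1135e+9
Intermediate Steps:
V = -2/13 (V = 2/(-7 - 6) = 2/(-13) = 2*(-1/13) = -2/13 ≈ -0.15385)
K(n, h) = 250 (K(n, h) = 2*(34 - 1*(-91)) = 2*(34 + 91) = 2*125 = 250)
(K(-35, p(V)) - 22687)*(1/(9153 + 31381) + 49630) = (250 - 22687)*(1/(9153 + 31381) + 49630) = -22437*(1/40534 + 49630) = -22437*2011702421/40534 = -45136567219977/40534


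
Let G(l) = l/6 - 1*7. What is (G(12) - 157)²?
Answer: 26244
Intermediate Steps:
G(l) = -7 + l/6 (G(l) = l*(⅙) - 7 = l/6 - 7 = -7 + l/6)
(G(12) - 157)² = ((-7 + (⅙)*12) - 157)² = ((-7 + 2) - 157)² = (-5 - 157)² = (-162)² = 26244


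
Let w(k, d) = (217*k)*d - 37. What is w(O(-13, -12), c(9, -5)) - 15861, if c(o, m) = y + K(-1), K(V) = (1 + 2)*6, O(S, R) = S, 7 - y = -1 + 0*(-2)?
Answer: -89244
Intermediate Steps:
y = 8 (y = 7 - (-1 + 0*(-2)) = 7 - (-1 + 0) = 7 - 1*(-1) = 7 + 1 = 8)
K(V) = 18 (K(V) = 3*6 = 18)
c(o, m) = 26 (c(o, m) = 8 + 18 = 26)
w(k, d) = -37 + 217*d*k (w(k, d) = 217*d*k - 37 = -37 + 217*d*k)
w(O(-13, -12), c(9, -5)) - 15861 = (-37 + 217*26*(-13)) - 15861 = (-37 - 73346) - 15861 = -73383 - 15861 = -89244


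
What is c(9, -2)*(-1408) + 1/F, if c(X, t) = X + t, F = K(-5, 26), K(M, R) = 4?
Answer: -39423/4 ≈ -9855.8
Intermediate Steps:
F = 4
c(9, -2)*(-1408) + 1/F = (9 - 2)*(-1408) + 1/4 = 7*(-1408) + 1/4 = -9856 + 1/4 = -39423/4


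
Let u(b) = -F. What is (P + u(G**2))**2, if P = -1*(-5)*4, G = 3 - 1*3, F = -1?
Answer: 441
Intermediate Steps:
G = 0 (G = 3 - 3 = 0)
u(b) = 1 (u(b) = -1*(-1) = 1)
P = 20 (P = 5*4 = 20)
(P + u(G**2))**2 = (20 + 1)**2 = 21**2 = 441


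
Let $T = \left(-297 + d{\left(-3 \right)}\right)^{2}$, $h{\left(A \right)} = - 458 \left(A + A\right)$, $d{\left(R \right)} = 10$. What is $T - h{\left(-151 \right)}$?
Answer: $-55947$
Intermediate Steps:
$h{\left(A \right)} = - 916 A$ ($h{\left(A \right)} = - 458 \cdot 2 A = - 916 A$)
$T = 82369$ ($T = \left(-297 + 10\right)^{2} = \left(-287\right)^{2} = 82369$)
$T - h{\left(-151 \right)} = 82369 - \left(-916\right) \left(-151\right) = 82369 - 138316 = -55947$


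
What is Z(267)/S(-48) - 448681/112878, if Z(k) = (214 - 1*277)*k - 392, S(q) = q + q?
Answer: 316649273/1806048 ≈ 175.33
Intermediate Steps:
S(q) = 2*q
Z(k) = -392 - 63*k (Z(k) = (214 - 277)*k - 392 = -63*k - 392 = -392 - 63*k)
Z(267)/S(-48) - 448681/112878 = (-392 - 63*267)/((2*(-48))) - 448681/112878 = (-392 - 16821)/(-96) - 448681*1/112878 = -17213*(-1/96) - 448681/112878 = 17213/96 - 448681/112878 = 316649273/1806048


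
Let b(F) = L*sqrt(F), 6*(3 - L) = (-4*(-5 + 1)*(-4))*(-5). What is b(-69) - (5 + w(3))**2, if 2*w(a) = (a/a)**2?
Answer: -121/4 - 151*I*sqrt(69)/3 ≈ -30.25 - 418.1*I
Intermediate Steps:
w(a) = 1/2 (w(a) = (a/a)**2/2 = (1/2)*1**2 = (1/2)*1 = 1/2)
L = -151/3 (L = 3 - -4*(-5 + 1)*(-4)*(-5)/6 = 3 - -4*(-4)*(-4)*(-5)/6 = 3 - 16*(-4)*(-5)/6 = 3 - (-32)*(-5)/3 = 3 - 1/6*320 = 3 - 160/3 = -151/3 ≈ -50.333)
b(F) = -151*sqrt(F)/3
b(-69) - (5 + w(3))**2 = -151*I*sqrt(69)/3 - (5 + 1/2)**2 = -151*I*sqrt(69)/3 - (11/2)**2 = -151*I*sqrt(69)/3 - 1*121/4 = -151*I*sqrt(69)/3 - 121/4 = -121/4 - 151*I*sqrt(69)/3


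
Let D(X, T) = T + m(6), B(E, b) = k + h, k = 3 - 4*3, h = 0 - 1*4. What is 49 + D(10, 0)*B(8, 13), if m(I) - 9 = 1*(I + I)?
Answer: -224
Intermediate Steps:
h = -4 (h = 0 - 4 = -4)
k = -9 (k = 3 - 12 = -9)
m(I) = 9 + 2*I (m(I) = 9 + 1*(I + I) = 9 + 1*(2*I) = 9 + 2*I)
B(E, b) = -13 (B(E, b) = -9 - 4 = -13)
D(X, T) = 21 + T (D(X, T) = T + (9 + 2*6) = T + (9 + 12) = T + 21 = 21 + T)
49 + D(10, 0)*B(8, 13) = 49 + (21 + 0)*(-13) = 49 + 21*(-13) = 49 - 273 = -224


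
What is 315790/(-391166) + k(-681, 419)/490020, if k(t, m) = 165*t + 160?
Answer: -19863419683/19167916332 ≈ -1.0363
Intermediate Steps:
k(t, m) = 160 + 165*t
315790/(-391166) + k(-681, 419)/490020 = 315790/(-391166) + (160 + 165*(-681))/490020 = 315790*(-1/391166) + (160 - 112365)*(1/490020) = -157895/195583 - 112205*1/490020 = -157895/195583 - 22441/98004 = -19863419683/19167916332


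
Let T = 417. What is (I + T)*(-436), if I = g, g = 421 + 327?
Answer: -507940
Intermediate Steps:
g = 748
I = 748
(I + T)*(-436) = (748 + 417)*(-436) = 1165*(-436) = -507940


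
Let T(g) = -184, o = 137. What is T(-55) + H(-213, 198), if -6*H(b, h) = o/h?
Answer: -218729/1188 ≈ -184.12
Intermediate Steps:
H(b, h) = -137/(6*h)
T(-55) + H(-213, 198) = -184 - 137/6/198 = -184 - 137/6*1/198 = -184 - 137/1188 = -218729/1188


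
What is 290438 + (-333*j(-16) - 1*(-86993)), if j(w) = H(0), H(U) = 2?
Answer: 376765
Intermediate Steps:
j(w) = 2
290438 + (-333*j(-16) - 1*(-86993)) = 290438 + (-333*2 - 1*(-86993)) = 290438 + (-666 + 86993) = 290438 + 86327 = 376765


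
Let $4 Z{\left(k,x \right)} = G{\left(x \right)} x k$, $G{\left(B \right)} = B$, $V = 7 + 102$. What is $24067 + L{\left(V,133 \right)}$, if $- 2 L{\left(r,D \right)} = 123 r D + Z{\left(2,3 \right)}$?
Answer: $- \frac{3470003}{4} \approx -8.675 \cdot 10^{5}$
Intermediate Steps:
$V = 109$
$Z{\left(k,x \right)} = \frac{k x^{2}}{4}$ ($Z{\left(k,x \right)} = \frac{x x k}{4} = \frac{x^{2} k}{4} = \frac{k x^{2}}{4}$)
$L{\left(r,D \right)} = - \frac{9}{4} - \frac{123 D r}{2}$ ($L{\left(r,D \right)} = - \frac{123 r D + \frac{1}{4} \cdot 2 \cdot 3^{2}}{2} = - \frac{123 D r + \frac{1}{4} \cdot 2 \cdot 9}{2} = - \frac{123 D r + \frac{9}{2}}{2} = - \frac{\frac{9}{2} + 123 D r}{2} = - \frac{9}{4} - \frac{123 D r}{2}$)
$24067 + L{\left(V,133 \right)} = 24067 - \left(\frac{9}{4} + \frac{16359}{2} \cdot 109\right) = 24067 - \frac{3566271}{4} = - \frac{3470003}{4}$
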